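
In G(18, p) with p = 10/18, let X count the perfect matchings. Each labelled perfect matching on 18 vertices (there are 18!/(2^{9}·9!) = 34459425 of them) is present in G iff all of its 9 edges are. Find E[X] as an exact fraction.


K_18 has 18!/(2^{9}·9!) = 34459425 labelled perfect matchings.
For each such perfect matching H, let X_H = 1 if all 9 edges of H are present in G. Then P[X_H = 1] = p^{9} = (5/9)^{9} = 1953125/387420489.
Summing the indicators: E[X] = Σ_H E[X_H] = 34459425 · p^{9} = 34459425 · 1953125/387420489 = 830908203125/4782969.
Numerically: E[X] ≈ 1.74e+05.

E[X] = 34459425 · (5/9)^{9} = 830908203125/4782969 ≈ 1.74e+05.


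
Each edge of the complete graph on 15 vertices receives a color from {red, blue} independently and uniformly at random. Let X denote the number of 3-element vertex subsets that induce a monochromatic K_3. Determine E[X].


Let X = Σ_S X_S over the C(15, 3) = 455 subsets S of size 3, where X_S = 1 if the K_3 on S is monochromatic.
For a fixed S, the K_3 on S has C(3, 2) = 3 edges. P[all 3 edges red] = (1/2)^3, and likewise for blue, so P[monochromatic] = 2·(1/2)^3 = 2^{1 − 3} = 1/4.
By linearity: E[X] = C(15, 3) · 2^{1 − 3} = 455 · 1/4 = 455/4.
Numerically: E[X] ≈ 113.7500.

E[X] = C(15,3)·2^(1−C(3,2)) = 455/4 ≈ 113.7500.


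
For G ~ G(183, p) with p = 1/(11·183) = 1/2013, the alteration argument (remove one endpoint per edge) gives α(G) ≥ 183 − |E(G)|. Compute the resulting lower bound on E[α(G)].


E[|E(G)|] = C(183, 2)·p = 16653 · (1/2013) = 91/11.
E[α(G)] ≥ n − E[|E(G)|] = 183 − 91/11 = 1922/11.
Numerically: ≈ 174.727.
(This is only a lower bound; the true E[α(G)] may be larger.)

E[α(G)] ≥ 1922/11 ≈ 174.727.


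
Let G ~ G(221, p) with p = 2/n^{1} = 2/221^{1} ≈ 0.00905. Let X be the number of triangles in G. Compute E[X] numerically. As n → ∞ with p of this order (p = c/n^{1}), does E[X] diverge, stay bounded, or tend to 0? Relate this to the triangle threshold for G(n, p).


Number of potential triangles: C(221, 3) = 1774630.
Each occurs with probability p³ ≈ (0.00905)³ ≈ 7.411620e-07.
By linearity: E[X] = C(221, 3)·p³ ≈ 1774630 · 7.411620e-07 ≈ 1.3153.
Here α = 1, so p = 2/n is exactly at the triangle threshold p ~ 1/n. Asymptotically E[X] → c³/6 = 2³/6 = 4/3 ≈ 1.3333, a bounded constant. In this regime the triangle count is asymptotically Poisson(c³/6).

E[X] ≈ 1.3153; in regime p = Θ(1/n^{1}) E[X] stays bounded (at the triangle threshold p ~ 1/n).


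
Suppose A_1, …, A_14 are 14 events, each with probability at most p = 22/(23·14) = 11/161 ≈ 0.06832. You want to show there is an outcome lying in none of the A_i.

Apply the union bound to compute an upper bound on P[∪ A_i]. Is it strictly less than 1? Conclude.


Union bound: P[∪_{i=1}^{14} A_i] ≤ Σ_i P[A_i] ≤ 14·p = 14·(11/161) = 22/23.
Numerically: 22/23 ≈ 0.95652.
Is 22/23 < 1? YES.
Since P[∪ A_i] ≤ 22/23 < 1, the complement has P[∩ A_i^c] ≥ 1 − 22/23 = 1/23 > 0, so some outcome avoids every A_i.

14·p = 22/23 ≈ 0.95652; existence CERTIFIED by the union bound.


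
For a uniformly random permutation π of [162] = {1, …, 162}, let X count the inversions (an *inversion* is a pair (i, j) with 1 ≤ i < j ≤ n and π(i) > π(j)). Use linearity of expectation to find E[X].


Write X = Σ X_I over the C(162, 2) = 13041 pairs i < j, with X_I the indicator of one inversion.
There are 13041 indicators.
For each fixed pair i < j, the values π(i) and π(j) are two distinct elements of {1, …, 162} in uniformly random order; by symmetry P[π(i) > π(j)] = 1/2.
By linearity: E[X] = 13041 · (1/2) = C(162, 2) · (1/2) = 13041/2 = 13041/2 ≈ 6520.5000.

E[X] = 13041/2 = 6520.5000.


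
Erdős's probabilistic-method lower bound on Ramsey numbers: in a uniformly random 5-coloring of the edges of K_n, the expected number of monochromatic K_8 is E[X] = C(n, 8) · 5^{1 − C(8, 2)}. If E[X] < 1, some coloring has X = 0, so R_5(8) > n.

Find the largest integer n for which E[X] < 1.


We need C(n, 8) · 5^{1 − 28} < 1, i.e. C(n, 8) < 5^{28 − 1} = 7450580596923828125.
Check values of n near the boundary:
  n = 857: C(857, 8) = 6983854138365964575; 6983854138365964575 < 7450580596923828125? YES
  n = 858: C(858, 8) = 7049584530256467771; 7049584530256467771 < 7450580596923828125? YES
  n = 859: C(859, 8) = 7115855595170747139; 7115855595170747139 < 7450580596923828125? YES
  n = 860: C(860, 8) = 7182671140665308145; 7182671140665308145 < 7450580596923828125? YES
  n = 861: C(861, 8) = 7250034996615275865; 7250034996615275865 < 7450580596923828125? YES
  n = 862: C(862, 8) = 7317951015318931845; 7317951015318931845 < 7450580596923828125? YES
  n = 863: C(863, 8) = 7386423071602617757; 7386423071602617757 < 7450580596923828125? YES
  n = 864: C(864, 8) = 7455455062926006708; 7455455062926006708 < 7450580596923828125? NO
The largest n with C(n, 8) < 7450580596923828125 is n = 863 (where E[X] = 7386423071602617757/7450580596923828125 ≈ 0.991389). Hence R_5(8) > 863, i.e. R_5(8) ≥ 864.

Largest n = 863; hence R_5(8) > 863.


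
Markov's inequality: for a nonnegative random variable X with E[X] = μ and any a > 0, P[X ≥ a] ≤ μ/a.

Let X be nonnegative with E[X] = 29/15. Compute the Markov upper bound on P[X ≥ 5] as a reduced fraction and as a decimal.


μ = E[X] = 29/15, a = 5.
Markov: P[X ≥ 5] ≤ μ/a = (29/15)/5 = 29/75.
Numerically: ≈ 0.3867.
(Since a = 5 > μ = 1.9333, the bound 29/75 is < 1 and informative.)

P[X ≥ 5] ≤ 29/75 ≈ 0.3867.


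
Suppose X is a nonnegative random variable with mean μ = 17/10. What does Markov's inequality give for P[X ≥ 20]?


μ = E[X] = 17/10, a = 20.
Markov: P[X ≥ 20] ≤ μ/a = (17/10)/20 = 17/200.
Numerically: ≈ 0.0850.
(Since a = 20 > μ = 1.7000, the bound 17/200 is < 1 and informative.)

P[X ≥ 20] ≤ 17/200 ≈ 0.0850.


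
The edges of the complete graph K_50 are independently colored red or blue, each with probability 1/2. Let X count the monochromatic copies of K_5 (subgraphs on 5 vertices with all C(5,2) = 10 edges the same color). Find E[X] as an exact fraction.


Let X = Σ_S X_S over the C(50, 5) = 2118760 subsets S of size 5, where X_S = 1 if the K_5 on S is monochromatic.
For a fixed S, the K_5 on S has C(5, 2) = 10 edges. P[all 10 edges red] = (1/2)^10, and likewise for blue, so P[monochromatic] = 2·(1/2)^10 = 2^{1 − 10} = 1/512.
Summing: E[X] = C(50, 5) · 2^{1 − 10} = 2118760 · 1/512 = 264845/64.
Numerically: E[X] ≈ 4138.2031.

E[X] = C(50,5)·2^(1−C(5,2)) = 264845/64 ≈ 4138.2031.


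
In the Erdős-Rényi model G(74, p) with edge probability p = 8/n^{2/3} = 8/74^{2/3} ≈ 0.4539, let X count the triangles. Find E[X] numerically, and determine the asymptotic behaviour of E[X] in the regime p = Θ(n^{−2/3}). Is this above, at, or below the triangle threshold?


Number of potential triangles: C(74, 3) = 64824.
Each occurs with probability p³ ≈ (0.4539)³ ≈ 9.349890e-02.
By linearity: E[X] = C(74, 3)·p³ ≈ 64824 · 9.349890e-02 ≈ 6060.9730.
Since α = 2/3 < 1, p = c/n^{2/3} ≫ 1/n is above the triangle threshold p ~ 1/n. Asymptotically E[X] ~ (c³/6)·n^{3(1−α)} = (8³/6)·n^{1} → ∞; triangles are abundant w.h.p.

E[X] ≈ 6060.9730; in regime p = Θ(1/n^{2/3}) E[X] diverges (above the triangle threshold p ~ 1/n).


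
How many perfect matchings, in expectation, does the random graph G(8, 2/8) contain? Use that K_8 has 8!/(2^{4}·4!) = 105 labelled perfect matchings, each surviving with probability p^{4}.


K_8 has 8!/(2^{4}·4!) = 105 labelled perfect matchings.
For each such perfect matching H, let X_H = 1 if all 4 edges of H are present in G. Then P[X_H = 1] = p^{4} = (1/4)^{4} = 1/256.
By linearity of expectation: E[X] = Σ_H E[X_H] = 105 · p^{4} = 105 · 1/256 = 105/256.
Numerically: E[X] ≈ 0.410156.

E[X] = 105 · (1/4)^{4} = 105/256 ≈ 0.410156.


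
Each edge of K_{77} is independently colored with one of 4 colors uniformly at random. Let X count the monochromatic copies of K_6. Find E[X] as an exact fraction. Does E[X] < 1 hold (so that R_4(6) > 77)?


E[X] = C(77, 6) · 4^{1 − 15} = 237093780 · 4^{−14} = 237093780/268435456.
As a reduced fraction: E[X] = 59273445/67108864 ≈ 0.88324.
Is E[X] < 1? YES.
Since E[X] < 1, there exists a 4-coloring of K_{77} with no monochromatic K_6; hence R_4(6) > 77.

E[X] = 59273445/67108864 ≈ 0.88324; E[X] < 1, so R_4(6) > 77.


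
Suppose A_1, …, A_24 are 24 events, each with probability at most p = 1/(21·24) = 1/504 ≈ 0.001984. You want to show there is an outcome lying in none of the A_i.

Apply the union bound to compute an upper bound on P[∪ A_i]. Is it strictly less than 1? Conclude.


Union bound: P[∪_{i=1}^{24} A_i] ≤ Σ_i P[A_i] ≤ 24·p = 24·(1/504) = 1/21.
Numerically: 1/21 ≈ 0.047619.
Is 1/21 < 1? YES.
Since P[∪ A_i] ≤ 1/21 < 1, the complement has P[∩ A_i^c] ≥ 1 − 1/21 = 20/21 > 0, so some outcome avoids every A_i.

24·p = 1/21 ≈ 0.047619; existence CERTIFIED by the union bound.


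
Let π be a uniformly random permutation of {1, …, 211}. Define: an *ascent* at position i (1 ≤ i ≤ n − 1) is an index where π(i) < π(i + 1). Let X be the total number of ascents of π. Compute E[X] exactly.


Write X = Σ X_I over i = 1, …, 210, with X_I the indicator of one ascent.
There are 210 indicators.
For each fixed i, the pair (π(i), π(i+1)) is a uniformly random ordered pair of distinct values from {1, …, 211}; by symmetry P[π(i) < π(i+1)] = 1/2.
By linearity: E[X] = 210 · (1/2) = (211 − 1) · (1/2) = 105 ≈ 105.000000.

E[X] = 105 = 105.000000.


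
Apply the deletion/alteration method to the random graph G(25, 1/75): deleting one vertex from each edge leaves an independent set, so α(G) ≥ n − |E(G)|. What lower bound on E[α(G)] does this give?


E[|E(G)|] = C(25, 2)·p = 300 · (1/75) = 4.
E[α(G)] ≥ n − E[|E(G)|] = 25 − 4 = 21.
Numerically: ≈ 21.000000.
(This is only a lower bound; the true E[α(G)] may be larger.)

E[α(G)] ≥ 21 ≈ 21.000000.


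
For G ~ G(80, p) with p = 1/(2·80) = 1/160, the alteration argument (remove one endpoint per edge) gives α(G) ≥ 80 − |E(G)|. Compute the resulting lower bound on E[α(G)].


E[|E(G)|] = C(80, 2)·p = 3160 · (1/160) = 79/4.
E[α(G)] ≥ n − E[|E(G)|] = 80 − 79/4 = 241/4.
Numerically: ≈ 60.250.
(This is only a lower bound; the true E[α(G)] may be larger.)

E[α(G)] ≥ 241/4 ≈ 60.250.


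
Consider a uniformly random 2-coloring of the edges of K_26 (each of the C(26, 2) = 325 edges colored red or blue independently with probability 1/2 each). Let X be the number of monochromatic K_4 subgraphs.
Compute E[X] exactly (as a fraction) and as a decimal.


Let X = Σ_S X_S over the C(26, 4) = 14950 subsets S of size 4, where X_S = 1 if the K_4 on S is monochromatic.
For a fixed S, the K_4 on S has C(4, 2) = 6 edges. P[all 6 edges red] = (1/2)^6, and likewise for blue, so P[monochromatic] = 2·(1/2)^6 = 2^{1 − 6} = 1/32.
By linearity: E[X] = C(26, 4) · 2^{1 − 6} = 14950 · 1/32 = 7475/16.
Numerically: E[X] ≈ 467.18750.

E[X] = C(26,4)·2^(1−C(4,2)) = 7475/16 ≈ 467.18750.


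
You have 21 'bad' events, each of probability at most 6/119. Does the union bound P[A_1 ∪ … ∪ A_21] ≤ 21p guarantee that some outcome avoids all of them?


Union bound: P[∪_{i=1}^{21} A_i] ≤ Σ_i P[A_i] ≤ 21·p = 21·(6/119) = 18/17.
Numerically: 18/17 ≈ 1.05882.
Is 18/17 < 1? NO.
Since the bound 18/17 is ≥ 1, the union bound is uninformative here; it does NOT by itself certify existence.

21·p = 18/17 ≈ 1.05882; existence NOT certified by the union bound.


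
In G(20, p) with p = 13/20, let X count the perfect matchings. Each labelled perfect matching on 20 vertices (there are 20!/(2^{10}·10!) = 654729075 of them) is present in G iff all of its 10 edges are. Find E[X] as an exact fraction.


K_20 has 20!/(2^{10}·10!) = 654729075 labelled perfect matchings.
For each such perfect matching H, let X_H = 1 if all 10 edges of H are present in G. Then P[X_H = 1] = p^{10} = (13/20)^{10} = 137858491849/10240000000000.
By linearity: E[X] = Σ_H E[X_H] = 654729075 · p^{10} = 654729075 · 137858491849/10240000000000 = 3610398513967632387/409600000000.
Numerically: E[X] ≈ 8.81445e+06.

E[X] = 654729075 · (13/20)^{10} = 3610398513967632387/409600000000 ≈ 8.81445e+06.


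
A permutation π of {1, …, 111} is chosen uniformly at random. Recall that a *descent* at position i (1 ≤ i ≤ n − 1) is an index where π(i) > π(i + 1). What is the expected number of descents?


Write X = Σ X_I over i = 1, …, 110, with X_I the indicator of one descent.
There are 110 indicators.
For each fixed i, the pair (π(i), π(i+1)) is a uniformly random ordered pair of distinct values from {1, …, 111}; by symmetry P[π(i) > π(i+1)] = 1/2.
By linearity: E[X] = 110 · (1/2) = (111 − 1) · (1/2) = 55 ≈ 55.0000.

E[X] = 55 = 55.0000.


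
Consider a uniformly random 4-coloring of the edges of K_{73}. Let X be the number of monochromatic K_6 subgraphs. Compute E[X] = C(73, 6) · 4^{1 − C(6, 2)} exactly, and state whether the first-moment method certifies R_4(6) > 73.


E[X] = C(73, 6) · 4^{1 − 15} = 170230452 · 4^{−14} = 170230452/268435456.
As a reduced fraction: E[X] = 42557613/67108864 ≈ 0.634.
Is E[X] < 1? YES.
Since E[X] < 1, there exists a 4-coloring of K_{73} with no monochromatic K_6; hence R_4(6) > 73.

E[X] = 42557613/67108864 ≈ 0.634; E[X] < 1, so R_4(6) > 73.


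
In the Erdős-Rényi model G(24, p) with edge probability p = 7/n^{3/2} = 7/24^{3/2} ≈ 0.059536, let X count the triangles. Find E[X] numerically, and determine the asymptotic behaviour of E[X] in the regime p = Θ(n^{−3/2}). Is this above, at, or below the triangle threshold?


Number of potential triangles: C(24, 3) = 2024.
Each occurs with probability p³ ≈ (0.059536)³ ≈ 2.1102968e-04.
By linearity: E[X] = C(24, 3)·p³ ≈ 2024 · 2.1102968e-04 ≈ 0.42712.
Since α = 3/2 > 1, p = c/n^{3/2} = o(1/n) is below the triangle threshold p ~ 1/n. Asymptotically E[X] ~ (c³/6)·n^{3(1−α)} = (7³/6)·n^{-1.5} → 0, so by Markov's inequality G has no triangles w.h.p.

E[X] ≈ 0.42712; in regime p = Θ(1/n^{3/2}) E[X] tends to 0 (below the triangle threshold p ~ 1/n).


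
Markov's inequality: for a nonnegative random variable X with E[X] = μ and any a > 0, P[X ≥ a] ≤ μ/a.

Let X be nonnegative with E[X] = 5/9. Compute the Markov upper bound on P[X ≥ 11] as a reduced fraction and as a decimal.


μ = E[X] = 5/9, a = 11.
Markov: P[X ≥ 11] ≤ μ/a = (5/9)/11 = 5/99.
Numerically: ≈ 0.05051.
(Since a = 11 > μ = 0.55556, the bound 5/99 is < 1 and informative.)

P[X ≥ 11] ≤ 5/99 ≈ 0.05051.


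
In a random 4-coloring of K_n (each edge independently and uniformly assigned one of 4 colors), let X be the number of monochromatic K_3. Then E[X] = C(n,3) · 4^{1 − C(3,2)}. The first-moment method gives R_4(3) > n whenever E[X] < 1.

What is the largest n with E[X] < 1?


We need C(n, 3) · 4^{1 − 3} < 1, i.e. C(n, 3) < 4^{3 − 1} = 16.
Check values of n near the boundary:
  n = 3: C(3, 3) = 1; 1 < 16? YES
  n = 4: C(4, 3) = 4; 4 < 16? YES
  n = 5: C(5, 3) = 10; 10 < 16? YES
  n = 6: C(6, 3) = 20; 20 < 16? NO
  n = 7: C(7, 3) = 35; 35 < 16? NO
The largest n with C(n, 3) < 16 is n = 5 (where E[X] = 5/8 ≈ 0.6250000). Hence R_4(3) > 5, i.e. R_4(3) ≥ 6.

Largest n = 5; hence R_4(3) > 5.


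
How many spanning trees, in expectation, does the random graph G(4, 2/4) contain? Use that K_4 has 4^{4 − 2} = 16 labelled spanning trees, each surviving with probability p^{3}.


K_4 has 4^{4 − 2} = 16 labelled spanning trees.
For each such spanning tree H, let X_H = 1 if all 3 edges of H are present in G. Then P[X_H = 1] = p^{3} = (1/2)^{3} = 1/8.
By linearity of expectation: E[X] = Σ_H E[X_H] = 16 · p^{3} = 16 · 1/8 = 2.
Numerically: E[X] ≈ 2.

E[X] = 16 · (1/2)^{3} = 2 ≈ 2.


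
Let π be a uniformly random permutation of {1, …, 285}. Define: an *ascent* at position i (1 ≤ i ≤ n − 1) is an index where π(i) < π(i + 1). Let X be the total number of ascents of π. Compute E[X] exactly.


Write X = Σ X_I over i = 1, …, 284, with X_I the indicator of one ascent.
There are 284 indicators.
For each fixed i, the pair (π(i), π(i+1)) is a uniformly random ordered pair of distinct values from {1, …, 285}; by symmetry P[π(i) < π(i+1)] = 1/2.
By linearity: E[X] = 284 · (1/2) = (285 − 1) · (1/2) = 142 ≈ 142.00000.

E[X] = 142 = 142.00000.


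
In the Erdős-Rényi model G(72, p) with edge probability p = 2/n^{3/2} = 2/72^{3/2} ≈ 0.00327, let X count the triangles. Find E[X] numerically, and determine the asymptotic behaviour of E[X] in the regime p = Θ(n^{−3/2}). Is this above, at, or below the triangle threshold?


Number of potential triangles: C(72, 3) = 59640.
Each occurs with probability p³ ≈ (0.00327)³ ≈ 3.50828e-08.
By linearity: E[X] = C(72, 3)·p³ ≈ 59640 · 3.50828e-08 ≈ 0.002.
Since α = 3/2 > 1, p = c/n^{3/2} = o(1/n) is below the triangle threshold p ~ 1/n. Asymptotically E[X] ~ (c³/6)·n^{3(1−α)} = (2³/6)·n^{-1.5} → 0, so by Markov's inequality G has no triangles w.h.p.

E[X] ≈ 0.002; in regime p = Θ(1/n^{3/2}) E[X] tends to 0 (below the triangle threshold p ~ 1/n).


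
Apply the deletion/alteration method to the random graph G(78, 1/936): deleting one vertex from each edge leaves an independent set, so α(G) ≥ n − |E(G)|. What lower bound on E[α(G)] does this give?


E[|E(G)|] = C(78, 2)·p = 3003 · (1/936) = 77/24.
E[α(G)] ≥ n − E[|E(G)|] = 78 − 77/24 = 1795/24.
Numerically: ≈ 74.7917.
(This is only a lower bound; the true E[α(G)] may be larger.)

E[α(G)] ≥ 1795/24 ≈ 74.7917.


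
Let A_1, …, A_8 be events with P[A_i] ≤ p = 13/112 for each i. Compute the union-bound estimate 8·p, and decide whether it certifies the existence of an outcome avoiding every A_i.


Union bound: P[∪_{i=1}^{8} A_i] ≤ Σ_i P[A_i] ≤ 8·p = 8·(13/112) = 13/14.
Numerically: 13/14 ≈ 0.92857.
Is 13/14 < 1? YES.
Since P[∪ A_i] ≤ 13/14 < 1, the complement has P[∩ A_i^c] ≥ 1 − 13/14 = 1/14 > 0, so some outcome avoids every A_i.

8·p = 13/14 ≈ 0.92857; existence CERTIFIED by the union bound.


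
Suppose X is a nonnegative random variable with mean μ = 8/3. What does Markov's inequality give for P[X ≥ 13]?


μ = E[X] = 8/3, a = 13.
Markov: P[X ≥ 13] ≤ μ/a = (8/3)/13 = 8/39.
Numerically: ≈ 0.205128.
(Since a = 13 > μ = 2.666667, the bound 8/39 is < 1 and informative.)

P[X ≥ 13] ≤ 8/39 ≈ 0.205128.


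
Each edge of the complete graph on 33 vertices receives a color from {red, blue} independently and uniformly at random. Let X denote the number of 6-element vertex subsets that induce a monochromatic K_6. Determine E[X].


Let X = Σ_S X_S over the C(33, 6) = 1107568 subsets S of size 6, where X_S = 1 if the K_6 on S is monochromatic.
For a fixed S, the K_6 on S has C(6, 2) = 15 edges. P[all 15 edges red] = (1/2)^15, and likewise for blue, so P[monochromatic] = 2·(1/2)^15 = 2^{1 − 15} = 1/16384.
By linearity of expectation: E[X] = C(33, 6) · 2^{1 − 15} = 1107568 · 1/16384 = 69223/1024.
Numerically: E[X] ≈ 67.60059.

E[X] = C(33,6)·2^(1−C(6,2)) = 69223/1024 ≈ 67.60059.


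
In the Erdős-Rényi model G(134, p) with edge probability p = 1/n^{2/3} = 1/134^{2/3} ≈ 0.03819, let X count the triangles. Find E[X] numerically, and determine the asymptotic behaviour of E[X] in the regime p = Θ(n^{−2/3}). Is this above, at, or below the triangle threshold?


Number of potential triangles: C(134, 3) = 392084.
Each occurs with probability p³ ≈ (0.03819)³ ≈ 5.569169e-05.
By linearity: E[X] = C(134, 3)·p³ ≈ 392084 · 5.569169e-05 ≈ 21.8358.
Since α = 2/3 < 1, p = c/n^{2/3} ≫ 1/n is above the triangle threshold p ~ 1/n. Asymptotically E[X] ~ (c³/6)·n^{3(1−α)} = (1³/6)·n^{1} → ∞; triangles are abundant w.h.p.

E[X] ≈ 21.8358; in regime p = Θ(1/n^{2/3}) E[X] diverges (above the triangle threshold p ~ 1/n).


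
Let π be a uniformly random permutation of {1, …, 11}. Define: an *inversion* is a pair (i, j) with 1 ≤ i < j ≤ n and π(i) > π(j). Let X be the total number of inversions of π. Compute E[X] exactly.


Write X = Σ X_I over the C(11, 2) = 55 pairs i < j, with X_I the indicator of one inversion.
There are 55 indicators.
For each fixed pair i < j, the values π(i) and π(j) are two distinct elements of {1, …, 11} in uniformly random order; by symmetry P[π(i) > π(j)] = 1/2.
By linearity: E[X] = 55 · (1/2) = C(11, 2) · (1/2) = 55/2 = 55/2 ≈ 27.500000.

E[X] = 55/2 = 27.500000.


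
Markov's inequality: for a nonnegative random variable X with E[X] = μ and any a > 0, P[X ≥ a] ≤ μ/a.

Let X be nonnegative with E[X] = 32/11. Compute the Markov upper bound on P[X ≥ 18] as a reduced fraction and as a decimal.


μ = E[X] = 32/11, a = 18.
Markov: P[X ≥ 18] ≤ μ/a = (32/11)/18 = 16/99.
Numerically: ≈ 0.1616.
(Since a = 18 > μ = 2.9091, the bound 16/99 is < 1 and informative.)

P[X ≥ 18] ≤ 16/99 ≈ 0.1616.


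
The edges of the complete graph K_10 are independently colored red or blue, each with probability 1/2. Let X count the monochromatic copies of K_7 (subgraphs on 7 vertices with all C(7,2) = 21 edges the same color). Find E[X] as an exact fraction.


Let X = Σ_S X_S over the C(10, 7) = 120 subsets S of size 7, where X_S = 1 if the K_7 on S is monochromatic.
For a fixed S, the K_7 on S has C(7, 2) = 21 edges. P[all 21 edges red] = (1/2)^21, and likewise for blue, so P[monochromatic] = 2·(1/2)^21 = 2^{1 − 21} = 1/1048576.
By linearity: E[X] = C(10, 7) · 2^{1 − 21} = 120 · 1/1048576 = 15/131072.
Numerically: E[X] ≈ 0.000.

E[X] = C(10,7)·2^(1−C(7,2)) = 15/131072 ≈ 0.000.


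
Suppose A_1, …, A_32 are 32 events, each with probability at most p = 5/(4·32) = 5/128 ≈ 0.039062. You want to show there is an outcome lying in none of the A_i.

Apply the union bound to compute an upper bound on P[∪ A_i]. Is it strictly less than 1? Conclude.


Union bound: P[∪_{i=1}^{32} A_i] ≤ Σ_i P[A_i] ≤ 32·p = 32·(5/128) = 5/4.
Numerically: 5/4 ≈ 1.250000.
Is 5/4 < 1? NO.
Since the bound 5/4 is ≥ 1, the union bound is uninformative here; it does NOT by itself certify existence.

32·p = 5/4 ≈ 1.250000; existence NOT certified by the union bound.


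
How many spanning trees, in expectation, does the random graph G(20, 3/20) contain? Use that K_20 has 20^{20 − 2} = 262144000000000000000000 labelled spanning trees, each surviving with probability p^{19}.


K_20 has 20^{20 − 2} = 262144000000000000000000 labelled spanning trees.
For each such spanning tree H, let X_H = 1 if all 19 edges of H are present in G. Then P[X_H = 1] = p^{19} = (3/20)^{19} = 1162261467/5242880000000000000000000.
By linearity: E[X] = Σ_H E[X_H] = 262144000000000000000000 · p^{19} = 262144000000000000000000 · 1162261467/5242880000000000000000000 = 1162261467/20.
Numerically: E[X] ≈ 5.81131e+07.

E[X] = 262144000000000000000000 · (3/20)^{19} = 1162261467/20 ≈ 5.81131e+07.


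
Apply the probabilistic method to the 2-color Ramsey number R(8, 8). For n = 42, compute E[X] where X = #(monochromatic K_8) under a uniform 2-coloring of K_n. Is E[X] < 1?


E[X] = C(42, 8) · 2^{1 − 28} = 118030185 · 2^{−27} = 118030185/134217728.
As a reduced fraction: E[X] = 118030185/134217728 ≈ 0.87939.
Is E[X] < 1? YES.
Since E[X] < 1, there exists a 2-coloring of K_{42} with no monochromatic K_8; hence R(8, 8) > 42.

E[X] = 118030185/134217728 ≈ 0.87939; E[X] < 1, so R(8, 8) > 42.


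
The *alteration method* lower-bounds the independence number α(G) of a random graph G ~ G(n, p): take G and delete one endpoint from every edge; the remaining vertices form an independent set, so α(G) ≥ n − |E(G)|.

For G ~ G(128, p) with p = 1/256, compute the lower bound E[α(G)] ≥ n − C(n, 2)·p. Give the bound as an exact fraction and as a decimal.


E[|E(G)|] = C(128, 2)·p = 8128 · (1/256) = 127/4.
E[α(G)] ≥ n − E[|E(G)|] = 128 − 127/4 = 385/4.
Numerically: ≈ 96.250000.
(This is only a lower bound; the true E[α(G)] may be larger.)

E[α(G)] ≥ 385/4 ≈ 96.250000.


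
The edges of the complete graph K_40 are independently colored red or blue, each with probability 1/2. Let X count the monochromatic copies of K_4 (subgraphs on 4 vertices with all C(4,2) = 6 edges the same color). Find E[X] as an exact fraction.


Let X = Σ_S X_S over the C(40, 4) = 91390 subsets S of size 4, where X_S = 1 if the K_4 on S is monochromatic.
For a fixed S, the K_4 on S has C(4, 2) = 6 edges. P[all 6 edges red] = (1/2)^6, and likewise for blue, so P[monochromatic] = 2·(1/2)^6 = 2^{1 − 6} = 1/32.
By linearity of expectation: E[X] = C(40, 4) · 2^{1 − 6} = 91390 · 1/32 = 45695/16.
Numerically: E[X] ≈ 2855.9375.

E[X] = C(40,4)·2^(1−C(4,2)) = 45695/16 ≈ 2855.9375.


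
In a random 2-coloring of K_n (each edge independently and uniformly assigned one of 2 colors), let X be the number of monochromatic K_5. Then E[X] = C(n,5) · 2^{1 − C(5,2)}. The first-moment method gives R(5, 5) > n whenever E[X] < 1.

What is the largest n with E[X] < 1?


We need C(n, 5) · 2^{1 − 10} < 1, i.e. C(n, 5) < 2^{10 − 1} = 512.
Check values of n near the boundary:
  n = 10: C(10, 5) = 252; 252 < 512? YES
  n = 11: C(11, 5) = 462; 462 < 512? YES
  n = 12: C(12, 5) = 792; 792 < 512? NO
  n = 13: C(13, 5) = 1287; 1287 < 512? NO
  n = 14: C(14, 5) = 2002; 2002 < 512? NO
The largest n with C(n, 5) < 512 is n = 11 (where E[X] = 231/256 ≈ 0.902). Hence R(5, 5) > 11, i.e. R(5, 5) ≥ 12.

Largest n = 11; hence R(5, 5) > 11.


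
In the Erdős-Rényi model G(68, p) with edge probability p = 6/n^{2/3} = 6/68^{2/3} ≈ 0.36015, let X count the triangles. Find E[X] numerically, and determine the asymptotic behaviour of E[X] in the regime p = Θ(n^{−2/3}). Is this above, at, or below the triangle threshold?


Number of potential triangles: C(68, 3) = 50116.
Each occurs with probability p³ ≈ (0.36015)³ ≈ 4.6712803e-02.
By linearity: E[X] = C(68, 3)·p³ ≈ 50116 · 4.6712803e-02 ≈ 2341.05882.
Since α = 2/3 < 1, p = c/n^{2/3} ≫ 1/n is above the triangle threshold p ~ 1/n. Asymptotically E[X] ~ (c³/6)·n^{3(1−α)} = (6³/6)·n^{1} → ∞; triangles are abundant w.h.p.

E[X] ≈ 2341.05882; in regime p = Θ(1/n^{2/3}) E[X] diverges (above the triangle threshold p ~ 1/n).


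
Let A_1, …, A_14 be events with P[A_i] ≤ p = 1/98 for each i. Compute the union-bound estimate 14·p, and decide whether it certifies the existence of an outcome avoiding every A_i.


Union bound: P[∪_{i=1}^{14} A_i] ≤ Σ_i P[A_i] ≤ 14·p = 14·(1/98) = 1/7.
Numerically: 1/7 ≈ 0.1428571.
Is 1/7 < 1? YES.
Since P[∪ A_i] ≤ 1/7 < 1, the complement has P[∩ A_i^c] ≥ 1 − 1/7 = 6/7 > 0, so some outcome avoids every A_i.

14·p = 1/7 ≈ 0.1428571; existence CERTIFIED by the union bound.


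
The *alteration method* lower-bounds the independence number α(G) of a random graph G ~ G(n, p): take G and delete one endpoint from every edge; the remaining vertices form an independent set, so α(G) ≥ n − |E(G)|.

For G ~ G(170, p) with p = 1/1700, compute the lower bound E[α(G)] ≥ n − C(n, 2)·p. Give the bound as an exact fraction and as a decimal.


E[|E(G)|] = C(170, 2)·p = 14365 · (1/1700) = 169/20.
E[α(G)] ≥ n − E[|E(G)|] = 170 − 169/20 = 3231/20.
Numerically: ≈ 161.550000.
(This is only a lower bound; the true E[α(G)] may be larger.)

E[α(G)] ≥ 3231/20 ≈ 161.550000.


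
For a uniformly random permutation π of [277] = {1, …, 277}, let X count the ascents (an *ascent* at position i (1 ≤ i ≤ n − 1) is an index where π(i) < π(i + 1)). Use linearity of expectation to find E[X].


Write X = Σ X_I over i = 1, …, 276, with X_I the indicator of one ascent.
There are 276 indicators.
For each fixed i, the pair (π(i), π(i+1)) is a uniformly random ordered pair of distinct values from {1, …, 277}; by symmetry P[π(i) < π(i+1)] = 1/2.
By linearity: E[X] = 276 · (1/2) = (277 − 1) · (1/2) = 138 ≈ 138.000000.

E[X] = 138 = 138.000000.


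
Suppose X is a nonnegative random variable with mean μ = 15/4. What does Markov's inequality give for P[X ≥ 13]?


μ = E[X] = 15/4, a = 13.
Markov: P[X ≥ 13] ≤ μ/a = (15/4)/13 = 15/52.
Numerically: ≈ 0.288.
(Since a = 13 > μ = 3.750, the bound 15/52 is < 1 and informative.)

P[X ≥ 13] ≤ 15/52 ≈ 0.288.


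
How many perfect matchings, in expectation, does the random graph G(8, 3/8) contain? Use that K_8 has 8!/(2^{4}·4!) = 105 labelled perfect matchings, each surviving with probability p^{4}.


K_8 has 8!/(2^{4}·4!) = 105 labelled perfect matchings.
For each such perfect matching H, let X_H = 1 if all 4 edges of H are present in G. Then P[X_H = 1] = p^{4} = (3/8)^{4} = 81/4096.
Summing the indicators: E[X] = Σ_H E[X_H] = 105 · p^{4} = 105 · 81/4096 = 8505/4096.
Numerically: E[X] ≈ 2.07642.

E[X] = 105 · (3/8)^{4} = 8505/4096 ≈ 2.07642.


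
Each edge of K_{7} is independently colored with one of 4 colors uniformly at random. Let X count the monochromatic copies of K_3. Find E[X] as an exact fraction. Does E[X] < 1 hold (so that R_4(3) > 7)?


E[X] = C(7, 3) · 4^{1 − 3} = 35 · 4^{−2} = 35/16.
As a reduced fraction: E[X] = 35/16 ≈ 2.1875.
Is E[X] < 1? NO.
Since E[X] ≥ 1, the first-moment bound is inconclusive at n = 7; it does NOT by itself certify R_4(3) > 7.

E[X] = 35/16 ≈ 2.1875; E[X] ≥ 1; first-moment method inconclusive here.


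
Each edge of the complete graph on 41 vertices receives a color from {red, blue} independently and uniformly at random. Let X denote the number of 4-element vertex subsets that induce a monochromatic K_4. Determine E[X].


Let X = Σ_S X_S over the C(41, 4) = 101270 subsets S of size 4, where X_S = 1 if the K_4 on S is monochromatic.
For a fixed S, the K_4 on S has C(4, 2) = 6 edges. P[all 6 edges red] = (1/2)^6, and likewise for blue, so P[monochromatic] = 2·(1/2)^6 = 2^{1 − 6} = 1/32.
By linearity of expectation: E[X] = C(41, 4) · 2^{1 − 6} = 101270 · 1/32 = 50635/16.
Numerically: E[X] ≈ 3164.6875.

E[X] = C(41,4)·2^(1−C(4,2)) = 50635/16 ≈ 3164.6875.


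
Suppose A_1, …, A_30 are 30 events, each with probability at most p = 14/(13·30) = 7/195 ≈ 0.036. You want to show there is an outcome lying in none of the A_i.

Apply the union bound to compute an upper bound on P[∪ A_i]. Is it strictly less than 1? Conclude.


Union bound: P[∪_{i=1}^{30} A_i] ≤ Σ_i P[A_i] ≤ 30·p = 30·(7/195) = 14/13.
Numerically: 14/13 ≈ 1.077.
Is 14/13 < 1? NO.
Since the bound 14/13 is ≥ 1, the union bound is uninformative here; it does NOT by itself certify existence.

30·p = 14/13 ≈ 1.077; existence NOT certified by the union bound.


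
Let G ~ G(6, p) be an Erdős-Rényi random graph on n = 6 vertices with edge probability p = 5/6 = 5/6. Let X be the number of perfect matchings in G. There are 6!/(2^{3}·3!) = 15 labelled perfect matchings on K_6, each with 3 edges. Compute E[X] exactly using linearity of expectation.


K_6 has 6!/(2^{3}·3!) = 15 labelled perfect matchings.
For each such perfect matching H, let X_H = 1 if all 3 edges of H are present in G. Then P[X_H = 1] = p^{3} = (5/6)^{3} = 125/216.
By linearity: E[X] = Σ_H E[X_H] = 15 · p^{3} = 15 · 125/216 = 625/72.
Numerically: E[X] ≈ 8.68.

E[X] = 15 · (5/6)^{3} = 625/72 ≈ 8.68.


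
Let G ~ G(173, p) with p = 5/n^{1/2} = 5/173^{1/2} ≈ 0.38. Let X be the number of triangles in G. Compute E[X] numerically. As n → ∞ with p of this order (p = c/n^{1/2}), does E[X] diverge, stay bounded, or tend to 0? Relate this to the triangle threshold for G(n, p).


Number of potential triangles: C(173, 3) = 848046.
Each occurs with probability p³ ≈ (0.38)³ ≈ 5.49340e-02.
By linearity: E[X] = C(173, 3)·p³ ≈ 848046 · 5.49340e-02 ≈ 46586.520.
Since α = 1/2 < 1, p = c/n^{1/2} ≫ 1/n is above the triangle threshold p ~ 1/n. Asymptotically E[X] ~ (c³/6)·n^{3(1−α)} = (5³/6)·n^{1.5} → ∞; triangles are abundant w.h.p.

E[X] ≈ 46586.520; in regime p = Θ(1/n^{1/2}) E[X] diverges (above the triangle threshold p ~ 1/n).


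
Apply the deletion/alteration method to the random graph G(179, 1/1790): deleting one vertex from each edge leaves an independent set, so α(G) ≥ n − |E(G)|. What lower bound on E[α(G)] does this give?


E[|E(G)|] = C(179, 2)·p = 15931 · (1/1790) = 89/10.
E[α(G)] ≥ n − E[|E(G)|] = 179 − 89/10 = 1701/10.
Numerically: ≈ 170.1000.
(This is only a lower bound; the true E[α(G)] may be larger.)

E[α(G)] ≥ 1701/10 ≈ 170.1000.


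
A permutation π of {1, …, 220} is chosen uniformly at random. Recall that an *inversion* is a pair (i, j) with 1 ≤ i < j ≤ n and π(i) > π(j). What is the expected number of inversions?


Write X = Σ X_I over the C(220, 2) = 24090 pairs i < j, with X_I the indicator of one inversion.
There are 24090 indicators.
For each fixed pair i < j, the values π(i) and π(j) are two distinct elements of {1, …, 220} in uniformly random order; by symmetry P[π(i) > π(j)] = 1/2.
By linearity: E[X] = 24090 · (1/2) = C(220, 2) · (1/2) = 24090/2 = 12045 ≈ 12045.000.

E[X] = 12045 = 12045.000.


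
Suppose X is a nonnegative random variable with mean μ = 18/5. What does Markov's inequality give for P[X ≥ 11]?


μ = E[X] = 18/5, a = 11.
Markov: P[X ≥ 11] ≤ μ/a = (18/5)/11 = 18/55.
Numerically: ≈ 0.327273.
(Since a = 11 > μ = 3.600000, the bound 18/55 is < 1 and informative.)

P[X ≥ 11] ≤ 18/55 ≈ 0.327273.


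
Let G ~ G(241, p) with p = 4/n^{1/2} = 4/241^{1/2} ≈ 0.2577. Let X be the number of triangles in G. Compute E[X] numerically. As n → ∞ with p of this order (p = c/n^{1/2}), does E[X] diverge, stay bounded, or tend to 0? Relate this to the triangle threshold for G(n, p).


Number of potential triangles: C(241, 3) = 2303960.
Each occurs with probability p³ ≈ (0.2577)³ ≈ 1.710623e-02.
By linearity: E[X] = C(241, 3)·p³ ≈ 2303960 · 1.710623e-02 ≈ 39412.0790.
Since α = 1/2 < 1, p = c/n^{1/2} ≫ 1/n is above the triangle threshold p ~ 1/n. Asymptotically E[X] ~ (c³/6)·n^{3(1−α)} = (4³/6)·n^{1.5} → ∞; triangles are abundant w.h.p.

E[X] ≈ 39412.0790; in regime p = Θ(1/n^{1/2}) E[X] diverges (above the triangle threshold p ~ 1/n).


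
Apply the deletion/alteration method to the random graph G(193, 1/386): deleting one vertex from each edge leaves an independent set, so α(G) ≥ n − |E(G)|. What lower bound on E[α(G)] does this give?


E[|E(G)|] = C(193, 2)·p = 18528 · (1/386) = 48.
E[α(G)] ≥ n − E[|E(G)|] = 193 − 48 = 145.
Numerically: ≈ 145.000.
(This is only a lower bound; the true E[α(G)] may be larger.)

E[α(G)] ≥ 145 ≈ 145.000.


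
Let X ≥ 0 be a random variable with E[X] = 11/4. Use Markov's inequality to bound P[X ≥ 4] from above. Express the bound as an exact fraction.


μ = E[X] = 11/4, a = 4.
Markov: P[X ≥ 4] ≤ μ/a = (11/4)/4 = 11/16.
Numerically: ≈ 0.688.
(Since a = 4 > μ = 2.750, the bound 11/16 is < 1 and informative.)

P[X ≥ 4] ≤ 11/16 ≈ 0.688.


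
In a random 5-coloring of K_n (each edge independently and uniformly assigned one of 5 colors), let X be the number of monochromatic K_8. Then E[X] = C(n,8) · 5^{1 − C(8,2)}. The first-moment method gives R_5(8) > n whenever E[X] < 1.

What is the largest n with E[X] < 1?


We need C(n, 8) · 5^{1 − 28} < 1, i.e. C(n, 8) < 5^{28 − 1} = 7450580596923828125.
Check values of n near the boundary:
  n = 862: C(862, 8) = 7317951015318931845; 7317951015318931845 < 7450580596923828125? YES
  n = 863: C(863, 8) = 7386423071602617757; 7386423071602617757 < 7450580596923828125? YES
  n = 864: C(864, 8) = 7455455062926006708; 7455455062926006708 < 7450580596923828125? NO
  n = 865: C(865, 8) = 7525050909487743060; 7525050909487743060 < 7450580596923828125? NO
  n = 866: C(866, 8) = 7595214554331451620; 7595214554331451620 < 7450580596923828125? NO
The largest n with C(n, 8) < 7450580596923828125 is n = 863 (where E[X] = 7386423071602617757/7450580596923828125 ≈ 0.991389). Hence R_5(8) > 863, i.e. R_5(8) ≥ 864.

Largest n = 863; hence R_5(8) > 863.


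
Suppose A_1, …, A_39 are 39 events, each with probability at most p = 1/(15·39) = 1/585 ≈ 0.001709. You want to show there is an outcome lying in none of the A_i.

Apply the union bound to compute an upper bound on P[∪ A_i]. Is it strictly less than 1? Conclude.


Union bound: P[∪_{i=1}^{39} A_i] ≤ Σ_i P[A_i] ≤ 39·p = 39·(1/585) = 1/15.
Numerically: 1/15 ≈ 0.066667.
Is 1/15 < 1? YES.
Since P[∪ A_i] ≤ 1/15 < 1, the complement has P[∩ A_i^c] ≥ 1 − 1/15 = 14/15 > 0, so some outcome avoids every A_i.

39·p = 1/15 ≈ 0.066667; existence CERTIFIED by the union bound.


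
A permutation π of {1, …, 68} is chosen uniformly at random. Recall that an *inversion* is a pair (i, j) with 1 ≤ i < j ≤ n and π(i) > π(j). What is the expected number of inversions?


Write X = Σ X_I over the C(68, 2) = 2278 pairs i < j, with X_I the indicator of one inversion.
There are 2278 indicators.
For each fixed pair i < j, the values π(i) and π(j) are two distinct elements of {1, …, 68} in uniformly random order; by symmetry P[π(i) > π(j)] = 1/2.
By linearity: E[X] = 2278 · (1/2) = C(68, 2) · (1/2) = 2278/2 = 1139 ≈ 1139.000.

E[X] = 1139 = 1139.000.


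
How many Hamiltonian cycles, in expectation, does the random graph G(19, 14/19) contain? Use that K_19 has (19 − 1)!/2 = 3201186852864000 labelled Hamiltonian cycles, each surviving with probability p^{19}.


K_19 has (19 − 1)!/2 = 3201186852864000 labelled Hamiltonian cycles.
For each such Hamiltonian cycle H, let X_H = 1 if all 19 edges of H are present in G. Then P[X_H = 1] = p^{19} = (14/19)^{19} = 5976303958948914397184/1978419655660313589123979.
By linearity: E[X] = Σ_H E[X_H] = 3201186852864000 · p^{19} = 3201186852864000 · 5976303958948914397184/1978419655660313589123979 = 19131265662106339128470788663934976000/1978419655660313589123979.
Numerically: E[X] ≈ 9.66997e+12.

E[X] = 3201186852864000 · (14/19)^{19} = 19131265662106339128470788663934976000/1978419655660313589123979 ≈ 9.66997e+12.


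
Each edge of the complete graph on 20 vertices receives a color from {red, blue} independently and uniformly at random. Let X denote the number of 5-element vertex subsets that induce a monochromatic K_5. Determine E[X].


Let X = Σ_S X_S over the C(20, 5) = 15504 subsets S of size 5, where X_S = 1 if the K_5 on S is monochromatic.
For a fixed S, the K_5 on S has C(5, 2) = 10 edges. P[all 10 edges red] = (1/2)^10, and likewise for blue, so P[monochromatic] = 2·(1/2)^10 = 2^{1 − 10} = 1/512.
By linearity: E[X] = C(20, 5) · 2^{1 − 10} = 15504 · 1/512 = 969/32.
Numerically: E[X] ≈ 30.2812.

E[X] = C(20,5)·2^(1−C(5,2)) = 969/32 ≈ 30.2812.


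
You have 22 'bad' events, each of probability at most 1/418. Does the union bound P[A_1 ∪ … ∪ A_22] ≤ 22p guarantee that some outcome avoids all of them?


Union bound: P[∪_{i=1}^{22} A_i] ≤ Σ_i P[A_i] ≤ 22·p = 22·(1/418) = 1/19.
Numerically: 1/19 ≈ 0.052632.
Is 1/19 < 1? YES.
Since P[∪ A_i] ≤ 1/19 < 1, the complement has P[∩ A_i^c] ≥ 1 − 1/19 = 18/19 > 0, so some outcome avoids every A_i.

22·p = 1/19 ≈ 0.052632; existence CERTIFIED by the union bound.


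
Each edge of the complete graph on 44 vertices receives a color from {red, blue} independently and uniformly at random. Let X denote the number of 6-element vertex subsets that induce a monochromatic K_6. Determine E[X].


Let X = Σ_S X_S over the C(44, 6) = 7059052 subsets S of size 6, where X_S = 1 if the K_6 on S is monochromatic.
For a fixed S, the K_6 on S has C(6, 2) = 15 edges. P[all 15 edges red] = (1/2)^15, and likewise for blue, so P[monochromatic] = 2·(1/2)^15 = 2^{1 − 15} = 1/16384.
By linearity: E[X] = C(44, 6) · 2^{1 − 15} = 7059052 · 1/16384 = 1764763/4096.
Numerically: E[X] ≈ 430.850.

E[X] = C(44,6)·2^(1−C(6,2)) = 1764763/4096 ≈ 430.850.
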